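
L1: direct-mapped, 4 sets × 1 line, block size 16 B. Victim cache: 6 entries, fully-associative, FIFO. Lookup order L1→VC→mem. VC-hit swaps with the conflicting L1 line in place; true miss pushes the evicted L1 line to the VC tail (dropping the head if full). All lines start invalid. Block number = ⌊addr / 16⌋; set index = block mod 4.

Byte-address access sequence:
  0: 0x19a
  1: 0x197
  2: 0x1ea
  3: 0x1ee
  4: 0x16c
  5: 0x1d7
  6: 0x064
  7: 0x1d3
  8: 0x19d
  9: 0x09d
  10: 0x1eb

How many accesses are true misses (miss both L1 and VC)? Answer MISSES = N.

  [0] addr=0x19a blk=25 s=1: MISS | VC []
  [1] addr=0x197 blk=25 s=1: L1-HIT | VC []
  [2] addr=0x1ea blk=30 s=2: MISS | VC []
  [3] addr=0x1ee blk=30 s=2: L1-HIT | VC []
  [4] addr=0x16c blk=22 s=2: MISS | VC [30]
  [5] addr=0x1d7 blk=29 s=1: MISS | VC [30, 25]
  [6] addr=0x64 blk=6 s=2: MISS | VC [30, 25, 22]
  [7] addr=0x1d3 blk=29 s=1: L1-HIT | VC [30, 25, 22]
  [8] addr=0x19d blk=25 s=1: VC-HIT | VC [30, 29, 22]
  [9] addr=0x9d blk=9 s=1: MISS | VC [30, 29, 22, 25]
  [10] addr=0x1eb blk=30 s=2: VC-HIT | VC [6, 29, 22, 25]

MISSES = 6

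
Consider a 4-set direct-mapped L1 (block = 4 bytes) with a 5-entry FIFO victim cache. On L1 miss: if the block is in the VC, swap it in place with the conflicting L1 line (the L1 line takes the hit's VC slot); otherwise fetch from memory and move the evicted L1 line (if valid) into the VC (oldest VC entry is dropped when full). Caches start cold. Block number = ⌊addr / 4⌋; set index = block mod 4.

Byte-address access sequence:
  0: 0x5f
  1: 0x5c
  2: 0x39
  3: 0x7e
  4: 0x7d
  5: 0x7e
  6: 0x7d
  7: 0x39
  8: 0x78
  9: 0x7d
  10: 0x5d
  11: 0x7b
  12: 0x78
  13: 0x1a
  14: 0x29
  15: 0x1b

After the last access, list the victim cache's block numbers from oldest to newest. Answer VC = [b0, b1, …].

#0 0x5f→b23/s3 MISS; vc=[]
#1 0x5c→b23/s3 L1-HIT; vc=[]
#2 0x39→b14/s2 MISS; vc=[]
#3 0x7e→b31/s3 MISS; vc=[23]
#4 0x7d→b31/s3 L1-HIT; vc=[23]
#5 0x7e→b31/s3 L1-HIT; vc=[23]
#6 0x7d→b31/s3 L1-HIT; vc=[23]
#7 0x39→b14/s2 L1-HIT; vc=[23]
#8 0x78→b30/s2 MISS; vc=[23,14]
#9 0x7d→b31/s3 L1-HIT; vc=[23,14]
#10 0x5d→b23/s3 VC-HIT; vc=[31,14]
#11 0x7b→b30/s2 L1-HIT; vc=[31,14]
#12 0x78→b30/s2 L1-HIT; vc=[31,14]
#13 0x1a→b6/s2 MISS; vc=[31,14,30]
#14 0x29→b10/s2 MISS; vc=[31,14,30,6]
#15 0x1b→b6/s2 VC-HIT; vc=[31,14,30,10]

VC = [31, 14, 30, 10]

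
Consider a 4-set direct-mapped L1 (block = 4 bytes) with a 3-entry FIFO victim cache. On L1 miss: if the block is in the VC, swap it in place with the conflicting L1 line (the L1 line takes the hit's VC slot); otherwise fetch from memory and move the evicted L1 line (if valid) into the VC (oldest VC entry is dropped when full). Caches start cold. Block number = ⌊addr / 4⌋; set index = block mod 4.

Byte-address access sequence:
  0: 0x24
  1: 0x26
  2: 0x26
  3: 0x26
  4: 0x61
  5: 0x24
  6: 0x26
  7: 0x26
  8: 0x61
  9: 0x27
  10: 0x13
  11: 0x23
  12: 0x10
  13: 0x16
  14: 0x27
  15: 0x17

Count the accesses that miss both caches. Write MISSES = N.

  [0] addr=0x24 blk=9 s=1: MISS | VC []
  [1] addr=0x26 blk=9 s=1: L1-HIT | VC []
  [2] addr=0x26 blk=9 s=1: L1-HIT | VC []
  [3] addr=0x26 blk=9 s=1: L1-HIT | VC []
  [4] addr=0x61 blk=24 s=0: MISS | VC []
  [5] addr=0x24 blk=9 s=1: L1-HIT | VC []
  [6] addr=0x26 blk=9 s=1: L1-HIT | VC []
  [7] addr=0x26 blk=9 s=1: L1-HIT | VC []
  [8] addr=0x61 blk=24 s=0: L1-HIT | VC []
  [9] addr=0x27 blk=9 s=1: L1-HIT | VC []
  [10] addr=0x13 blk=4 s=0: MISS | VC [24]
  [11] addr=0x23 blk=8 s=0: MISS | VC [24, 4]
  [12] addr=0x10 blk=4 s=0: VC-HIT | VC [24, 8]
  [13] addr=0x16 blk=5 s=1: MISS | VC [24, 8, 9]
  [14] addr=0x27 blk=9 s=1: VC-HIT | VC [24, 8, 5]
  [15] addr=0x17 blk=5 s=1: VC-HIT | VC [24, 8, 9]

MISSES = 5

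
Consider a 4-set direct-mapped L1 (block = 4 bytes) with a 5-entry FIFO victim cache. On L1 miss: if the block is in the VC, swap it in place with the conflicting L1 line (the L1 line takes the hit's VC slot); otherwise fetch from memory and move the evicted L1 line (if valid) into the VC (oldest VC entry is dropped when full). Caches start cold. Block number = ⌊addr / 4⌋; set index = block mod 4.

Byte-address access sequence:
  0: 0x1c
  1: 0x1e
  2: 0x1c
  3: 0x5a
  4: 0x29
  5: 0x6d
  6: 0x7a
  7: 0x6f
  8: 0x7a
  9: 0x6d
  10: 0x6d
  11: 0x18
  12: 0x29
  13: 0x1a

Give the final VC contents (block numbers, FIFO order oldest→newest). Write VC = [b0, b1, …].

  [0] addr=0x1c blk=7 s=3: MISS | VC []
  [1] addr=0x1e blk=7 s=3: L1-HIT | VC []
  [2] addr=0x1c blk=7 s=3: L1-HIT | VC []
  [3] addr=0x5a blk=22 s=2: MISS | VC []
  [4] addr=0x29 blk=10 s=2: MISS | VC [22]
  [5] addr=0x6d blk=27 s=3: MISS | VC [22, 7]
  [6] addr=0x7a blk=30 s=2: MISS | VC [22, 7, 10]
  [7] addr=0x6f blk=27 s=3: L1-HIT | VC [22, 7, 10]
  [8] addr=0x7a blk=30 s=2: L1-HIT | VC [22, 7, 10]
  [9] addr=0x6d blk=27 s=3: L1-HIT | VC [22, 7, 10]
  [10] addr=0x6d blk=27 s=3: L1-HIT | VC [22, 7, 10]
  [11] addr=0x18 blk=6 s=2: MISS | VC [22, 7, 10, 30]
  [12] addr=0x29 blk=10 s=2: VC-HIT | VC [22, 7, 6, 30]
  [13] addr=0x1a blk=6 s=2: VC-HIT | VC [22, 7, 10, 30]

VC = [22, 7, 10, 30]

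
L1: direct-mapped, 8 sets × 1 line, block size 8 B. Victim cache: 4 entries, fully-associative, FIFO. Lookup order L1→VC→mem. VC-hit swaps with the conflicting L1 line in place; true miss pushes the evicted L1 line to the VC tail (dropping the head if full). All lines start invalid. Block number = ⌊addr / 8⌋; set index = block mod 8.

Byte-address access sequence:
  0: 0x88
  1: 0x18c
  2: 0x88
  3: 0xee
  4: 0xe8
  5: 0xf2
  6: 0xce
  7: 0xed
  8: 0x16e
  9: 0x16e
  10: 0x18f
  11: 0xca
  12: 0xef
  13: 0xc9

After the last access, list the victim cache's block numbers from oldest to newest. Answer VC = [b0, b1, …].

VC = [49, 17, 45]

0: 0x88 (blk 17, set 1) → MISS  vc=[]
1: 0x18c (blk 49, set 1) → MISS  vc=[17]
2: 0x88 (blk 17, set 1) → VC-HIT  vc=[49]
3: 0xee (blk 29, set 5) → MISS  vc=[49]
4: 0xe8 (blk 29, set 5) → L1-HIT  vc=[49]
5: 0xf2 (blk 30, set 6) → MISS  vc=[49]
6: 0xce (blk 25, set 1) → MISS  vc=[49, 17]
7: 0xed (blk 29, set 5) → L1-HIT  vc=[49, 17]
8: 0x16e (blk 45, set 5) → MISS  vc=[49, 17, 29]
9: 0x16e (blk 45, set 5) → L1-HIT  vc=[49, 17, 29]
10: 0x18f (blk 49, set 1) → VC-HIT  vc=[25, 17, 29]
11: 0xca (blk 25, set 1) → VC-HIT  vc=[49, 17, 29]
12: 0xef (blk 29, set 5) → VC-HIT  vc=[49, 17, 45]
13: 0xc9 (blk 25, set 1) → L1-HIT  vc=[49, 17, 45]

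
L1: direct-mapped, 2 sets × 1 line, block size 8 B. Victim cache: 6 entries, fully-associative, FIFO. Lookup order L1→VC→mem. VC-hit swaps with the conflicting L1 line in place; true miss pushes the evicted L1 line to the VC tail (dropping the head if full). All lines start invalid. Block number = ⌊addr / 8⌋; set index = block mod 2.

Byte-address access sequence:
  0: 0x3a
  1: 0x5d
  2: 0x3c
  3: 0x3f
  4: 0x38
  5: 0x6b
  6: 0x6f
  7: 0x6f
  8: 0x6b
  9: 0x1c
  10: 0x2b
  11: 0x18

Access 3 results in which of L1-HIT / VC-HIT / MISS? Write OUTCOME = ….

#0 0x3a→b7/s1 MISS; vc=[]
#1 0x5d→b11/s1 MISS; vc=[7]
#2 0x3c→b7/s1 VC-HIT; vc=[11]
#3 0x3f→b7/s1 L1-HIT; vc=[11]
#4 0x38→b7/s1 L1-HIT; vc=[11]
#5 0x6b→b13/s1 MISS; vc=[11,7]
#6 0x6f→b13/s1 L1-HIT; vc=[11,7]
#7 0x6f→b13/s1 L1-HIT; vc=[11,7]
#8 0x6b→b13/s1 L1-HIT; vc=[11,7]
#9 0x1c→b3/s1 MISS; vc=[11,7,13]
#10 0x2b→b5/s1 MISS; vc=[11,7,13,3]
#11 0x18→b3/s1 VC-HIT; vc=[11,7,13,5]

OUTCOME = L1-HIT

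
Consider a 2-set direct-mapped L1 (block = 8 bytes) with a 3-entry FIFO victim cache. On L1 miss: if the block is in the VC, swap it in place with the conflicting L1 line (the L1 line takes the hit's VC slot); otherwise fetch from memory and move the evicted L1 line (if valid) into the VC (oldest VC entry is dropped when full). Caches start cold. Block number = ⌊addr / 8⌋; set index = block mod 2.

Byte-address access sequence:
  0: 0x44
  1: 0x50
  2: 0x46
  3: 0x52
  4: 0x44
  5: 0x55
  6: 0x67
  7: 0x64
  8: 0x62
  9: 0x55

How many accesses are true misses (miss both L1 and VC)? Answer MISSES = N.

  [0] addr=0x44 blk=8 s=0: MISS | VC []
  [1] addr=0x50 blk=10 s=0: MISS | VC [8]
  [2] addr=0x46 blk=8 s=0: VC-HIT | VC [10]
  [3] addr=0x52 blk=10 s=0: VC-HIT | VC [8]
  [4] addr=0x44 blk=8 s=0: VC-HIT | VC [10]
  [5] addr=0x55 blk=10 s=0: VC-HIT | VC [8]
  [6] addr=0x67 blk=12 s=0: MISS | VC [8, 10]
  [7] addr=0x64 blk=12 s=0: L1-HIT | VC [8, 10]
  [8] addr=0x62 blk=12 s=0: L1-HIT | VC [8, 10]
  [9] addr=0x55 blk=10 s=0: VC-HIT | VC [8, 12]

MISSES = 3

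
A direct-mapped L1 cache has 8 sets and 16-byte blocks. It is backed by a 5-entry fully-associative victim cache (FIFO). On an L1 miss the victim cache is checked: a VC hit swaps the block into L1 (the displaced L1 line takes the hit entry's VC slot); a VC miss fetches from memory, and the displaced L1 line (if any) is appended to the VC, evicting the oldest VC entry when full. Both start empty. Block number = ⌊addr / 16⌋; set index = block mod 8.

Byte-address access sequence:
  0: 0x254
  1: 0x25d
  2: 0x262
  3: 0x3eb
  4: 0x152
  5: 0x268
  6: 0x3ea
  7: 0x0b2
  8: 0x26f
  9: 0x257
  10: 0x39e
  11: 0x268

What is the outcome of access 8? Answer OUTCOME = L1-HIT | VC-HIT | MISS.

OUTCOME = VC-HIT

  [0] addr=0x254 blk=37 s=5: MISS | VC []
  [1] addr=0x25d blk=37 s=5: L1-HIT | VC []
  [2] addr=0x262 blk=38 s=6: MISS | VC []
  [3] addr=0x3eb blk=62 s=6: MISS | VC [38]
  [4] addr=0x152 blk=21 s=5: MISS | VC [38, 37]
  [5] addr=0x268 blk=38 s=6: VC-HIT | VC [62, 37]
  [6] addr=0x3ea blk=62 s=6: VC-HIT | VC [38, 37]
  [7] addr=0xb2 blk=11 s=3: MISS | VC [38, 37]
  [8] addr=0x26f blk=38 s=6: VC-HIT | VC [62, 37]
  [9] addr=0x257 blk=37 s=5: VC-HIT | VC [62, 21]
  [10] addr=0x39e blk=57 s=1: MISS | VC [62, 21]
  [11] addr=0x268 blk=38 s=6: L1-HIT | VC [62, 21]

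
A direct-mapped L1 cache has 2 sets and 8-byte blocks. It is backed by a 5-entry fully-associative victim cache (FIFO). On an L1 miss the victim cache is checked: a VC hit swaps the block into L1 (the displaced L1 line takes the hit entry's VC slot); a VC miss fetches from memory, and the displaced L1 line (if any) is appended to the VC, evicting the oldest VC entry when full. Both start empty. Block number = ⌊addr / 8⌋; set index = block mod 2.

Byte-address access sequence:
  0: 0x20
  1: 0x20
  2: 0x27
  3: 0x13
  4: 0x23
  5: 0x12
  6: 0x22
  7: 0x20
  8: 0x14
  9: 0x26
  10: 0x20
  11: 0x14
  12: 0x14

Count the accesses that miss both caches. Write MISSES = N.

MISSES = 2

#0 0x20→b4/s0 MISS; vc=[]
#1 0x20→b4/s0 L1-HIT; vc=[]
#2 0x27→b4/s0 L1-HIT; vc=[]
#3 0x13→b2/s0 MISS; vc=[4]
#4 0x23→b4/s0 VC-HIT; vc=[2]
#5 0x12→b2/s0 VC-HIT; vc=[4]
#6 0x22→b4/s0 VC-HIT; vc=[2]
#7 0x20→b4/s0 L1-HIT; vc=[2]
#8 0x14→b2/s0 VC-HIT; vc=[4]
#9 0x26→b4/s0 VC-HIT; vc=[2]
#10 0x20→b4/s0 L1-HIT; vc=[2]
#11 0x14→b2/s0 VC-HIT; vc=[4]
#12 0x14→b2/s0 L1-HIT; vc=[4]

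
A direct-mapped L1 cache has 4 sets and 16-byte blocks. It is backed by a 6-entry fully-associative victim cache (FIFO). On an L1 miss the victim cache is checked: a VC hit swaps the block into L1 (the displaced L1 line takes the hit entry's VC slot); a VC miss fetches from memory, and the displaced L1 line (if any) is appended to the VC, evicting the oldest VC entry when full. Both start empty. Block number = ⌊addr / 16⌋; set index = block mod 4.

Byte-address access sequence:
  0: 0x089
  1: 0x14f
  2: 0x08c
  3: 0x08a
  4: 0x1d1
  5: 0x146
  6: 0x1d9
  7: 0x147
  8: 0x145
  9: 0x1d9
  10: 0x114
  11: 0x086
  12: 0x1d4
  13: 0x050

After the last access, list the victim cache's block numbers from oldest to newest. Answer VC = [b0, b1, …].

VC = [20, 17, 29]

  [0] addr=0x89 blk=8 s=0: MISS | VC []
  [1] addr=0x14f blk=20 s=0: MISS | VC [8]
  [2] addr=0x8c blk=8 s=0: VC-HIT | VC [20]
  [3] addr=0x8a blk=8 s=0: L1-HIT | VC [20]
  [4] addr=0x1d1 blk=29 s=1: MISS | VC [20]
  [5] addr=0x146 blk=20 s=0: VC-HIT | VC [8]
  [6] addr=0x1d9 blk=29 s=1: L1-HIT | VC [8]
  [7] addr=0x147 blk=20 s=0: L1-HIT | VC [8]
  [8] addr=0x145 blk=20 s=0: L1-HIT | VC [8]
  [9] addr=0x1d9 blk=29 s=1: L1-HIT | VC [8]
  [10] addr=0x114 blk=17 s=1: MISS | VC [8, 29]
  [11] addr=0x86 blk=8 s=0: VC-HIT | VC [20, 29]
  [12] addr=0x1d4 blk=29 s=1: VC-HIT | VC [20, 17]
  [13] addr=0x50 blk=5 s=1: MISS | VC [20, 17, 29]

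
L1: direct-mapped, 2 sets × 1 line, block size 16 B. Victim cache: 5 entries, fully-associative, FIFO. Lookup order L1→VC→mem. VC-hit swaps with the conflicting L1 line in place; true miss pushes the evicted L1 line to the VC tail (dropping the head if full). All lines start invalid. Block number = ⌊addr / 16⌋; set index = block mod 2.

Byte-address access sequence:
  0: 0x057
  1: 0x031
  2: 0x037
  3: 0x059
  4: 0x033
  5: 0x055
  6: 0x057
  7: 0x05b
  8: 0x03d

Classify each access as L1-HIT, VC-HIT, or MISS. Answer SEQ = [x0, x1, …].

0: 0x57 (blk 5, set 1) → MISS  vc=[]
1: 0x31 (blk 3, set 1) → MISS  vc=[5]
2: 0x37 (blk 3, set 1) → L1-HIT  vc=[5]
3: 0x59 (blk 5, set 1) → VC-HIT  vc=[3]
4: 0x33 (blk 3, set 1) → VC-HIT  vc=[5]
5: 0x55 (blk 5, set 1) → VC-HIT  vc=[3]
6: 0x57 (blk 5, set 1) → L1-HIT  vc=[3]
7: 0x5b (blk 5, set 1) → L1-HIT  vc=[3]
8: 0x3d (blk 3, set 1) → VC-HIT  vc=[5]

SEQ = [MISS, MISS, L1-HIT, VC-HIT, VC-HIT, VC-HIT, L1-HIT, L1-HIT, VC-HIT]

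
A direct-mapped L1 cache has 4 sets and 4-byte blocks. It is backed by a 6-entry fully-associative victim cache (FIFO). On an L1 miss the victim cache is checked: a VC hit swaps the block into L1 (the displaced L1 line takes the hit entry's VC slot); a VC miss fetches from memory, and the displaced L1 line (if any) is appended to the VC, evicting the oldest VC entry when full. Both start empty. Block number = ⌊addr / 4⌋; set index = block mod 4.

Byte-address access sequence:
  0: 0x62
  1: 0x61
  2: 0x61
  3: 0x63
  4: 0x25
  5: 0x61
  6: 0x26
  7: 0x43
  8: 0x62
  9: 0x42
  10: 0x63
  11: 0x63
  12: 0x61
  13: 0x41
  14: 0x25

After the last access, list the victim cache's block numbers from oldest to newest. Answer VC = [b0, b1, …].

  [0] addr=0x62 blk=24 s=0: MISS | VC []
  [1] addr=0x61 blk=24 s=0: L1-HIT | VC []
  [2] addr=0x61 blk=24 s=0: L1-HIT | VC []
  [3] addr=0x63 blk=24 s=0: L1-HIT | VC []
  [4] addr=0x25 blk=9 s=1: MISS | VC []
  [5] addr=0x61 blk=24 s=0: L1-HIT | VC []
  [6] addr=0x26 blk=9 s=1: L1-HIT | VC []
  [7] addr=0x43 blk=16 s=0: MISS | VC [24]
  [8] addr=0x62 blk=24 s=0: VC-HIT | VC [16]
  [9] addr=0x42 blk=16 s=0: VC-HIT | VC [24]
  [10] addr=0x63 blk=24 s=0: VC-HIT | VC [16]
  [11] addr=0x63 blk=24 s=0: L1-HIT | VC [16]
  [12] addr=0x61 blk=24 s=0: L1-HIT | VC [16]
  [13] addr=0x41 blk=16 s=0: VC-HIT | VC [24]
  [14] addr=0x25 blk=9 s=1: L1-HIT | VC [24]

VC = [24]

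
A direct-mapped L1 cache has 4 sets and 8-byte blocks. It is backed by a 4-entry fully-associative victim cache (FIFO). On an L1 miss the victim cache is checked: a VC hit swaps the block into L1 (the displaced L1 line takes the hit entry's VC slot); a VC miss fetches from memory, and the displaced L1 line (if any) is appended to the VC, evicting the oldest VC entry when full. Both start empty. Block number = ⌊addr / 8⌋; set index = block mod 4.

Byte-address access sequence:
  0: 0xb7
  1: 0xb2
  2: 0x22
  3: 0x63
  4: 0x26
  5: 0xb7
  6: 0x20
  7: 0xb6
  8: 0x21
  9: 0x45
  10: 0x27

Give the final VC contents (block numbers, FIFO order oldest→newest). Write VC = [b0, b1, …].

VC = [12, 8]

#0 0xb7→b22/s2 MISS; vc=[]
#1 0xb2→b22/s2 L1-HIT; vc=[]
#2 0x22→b4/s0 MISS; vc=[]
#3 0x63→b12/s0 MISS; vc=[4]
#4 0x26→b4/s0 VC-HIT; vc=[12]
#5 0xb7→b22/s2 L1-HIT; vc=[12]
#6 0x20→b4/s0 L1-HIT; vc=[12]
#7 0xb6→b22/s2 L1-HIT; vc=[12]
#8 0x21→b4/s0 L1-HIT; vc=[12]
#9 0x45→b8/s0 MISS; vc=[12,4]
#10 0x27→b4/s0 VC-HIT; vc=[12,8]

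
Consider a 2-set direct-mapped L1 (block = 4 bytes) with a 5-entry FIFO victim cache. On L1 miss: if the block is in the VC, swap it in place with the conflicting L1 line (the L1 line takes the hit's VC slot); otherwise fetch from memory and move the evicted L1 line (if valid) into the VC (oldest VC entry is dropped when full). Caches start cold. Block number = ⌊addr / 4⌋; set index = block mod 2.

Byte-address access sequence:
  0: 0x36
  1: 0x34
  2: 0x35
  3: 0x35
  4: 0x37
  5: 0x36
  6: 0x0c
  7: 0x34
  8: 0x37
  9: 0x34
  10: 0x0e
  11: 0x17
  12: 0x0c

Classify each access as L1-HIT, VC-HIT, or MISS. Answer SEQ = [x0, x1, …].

  [0] addr=0x36 blk=13 s=1: MISS | VC []
  [1] addr=0x34 blk=13 s=1: L1-HIT | VC []
  [2] addr=0x35 blk=13 s=1: L1-HIT | VC []
  [3] addr=0x35 blk=13 s=1: L1-HIT | VC []
  [4] addr=0x37 blk=13 s=1: L1-HIT | VC []
  [5] addr=0x36 blk=13 s=1: L1-HIT | VC []
  [6] addr=0xc blk=3 s=1: MISS | VC [13]
  [7] addr=0x34 blk=13 s=1: VC-HIT | VC [3]
  [8] addr=0x37 blk=13 s=1: L1-HIT | VC [3]
  [9] addr=0x34 blk=13 s=1: L1-HIT | VC [3]
  [10] addr=0xe blk=3 s=1: VC-HIT | VC [13]
  [11] addr=0x17 blk=5 s=1: MISS | VC [13, 3]
  [12] addr=0xc blk=3 s=1: VC-HIT | VC [13, 5]

SEQ = [MISS, L1-HIT, L1-HIT, L1-HIT, L1-HIT, L1-HIT, MISS, VC-HIT, L1-HIT, L1-HIT, VC-HIT, MISS, VC-HIT]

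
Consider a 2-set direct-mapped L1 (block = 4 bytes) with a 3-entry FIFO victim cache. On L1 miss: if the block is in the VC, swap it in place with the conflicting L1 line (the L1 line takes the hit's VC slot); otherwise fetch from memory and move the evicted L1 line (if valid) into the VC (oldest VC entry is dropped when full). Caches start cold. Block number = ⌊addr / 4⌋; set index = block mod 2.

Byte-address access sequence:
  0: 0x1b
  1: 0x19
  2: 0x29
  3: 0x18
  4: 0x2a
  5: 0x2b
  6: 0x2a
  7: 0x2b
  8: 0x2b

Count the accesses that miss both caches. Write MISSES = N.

MISSES = 2

  [0] addr=0x1b blk=6 s=0: MISS | VC []
  [1] addr=0x19 blk=6 s=0: L1-HIT | VC []
  [2] addr=0x29 blk=10 s=0: MISS | VC [6]
  [3] addr=0x18 blk=6 s=0: VC-HIT | VC [10]
  [4] addr=0x2a blk=10 s=0: VC-HIT | VC [6]
  [5] addr=0x2b blk=10 s=0: L1-HIT | VC [6]
  [6] addr=0x2a blk=10 s=0: L1-HIT | VC [6]
  [7] addr=0x2b blk=10 s=0: L1-HIT | VC [6]
  [8] addr=0x2b blk=10 s=0: L1-HIT | VC [6]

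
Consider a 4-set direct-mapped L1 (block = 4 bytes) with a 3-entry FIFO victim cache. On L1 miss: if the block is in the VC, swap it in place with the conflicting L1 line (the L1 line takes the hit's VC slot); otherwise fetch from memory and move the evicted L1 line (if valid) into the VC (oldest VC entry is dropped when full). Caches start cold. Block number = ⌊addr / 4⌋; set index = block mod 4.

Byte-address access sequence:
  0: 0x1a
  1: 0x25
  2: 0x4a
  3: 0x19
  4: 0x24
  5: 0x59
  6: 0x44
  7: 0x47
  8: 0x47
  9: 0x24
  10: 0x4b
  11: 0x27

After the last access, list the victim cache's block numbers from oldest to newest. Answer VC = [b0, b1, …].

VC = [22, 6, 17]

  [0] addr=0x1a blk=6 s=2: MISS | VC []
  [1] addr=0x25 blk=9 s=1: MISS | VC []
  [2] addr=0x4a blk=18 s=2: MISS | VC [6]
  [3] addr=0x19 blk=6 s=2: VC-HIT | VC [18]
  [4] addr=0x24 blk=9 s=1: L1-HIT | VC [18]
  [5] addr=0x59 blk=22 s=2: MISS | VC [18, 6]
  [6] addr=0x44 blk=17 s=1: MISS | VC [18, 6, 9]
  [7] addr=0x47 blk=17 s=1: L1-HIT | VC [18, 6, 9]
  [8] addr=0x47 blk=17 s=1: L1-HIT | VC [18, 6, 9]
  [9] addr=0x24 blk=9 s=1: VC-HIT | VC [18, 6, 17]
  [10] addr=0x4b blk=18 s=2: VC-HIT | VC [22, 6, 17]
  [11] addr=0x27 blk=9 s=1: L1-HIT | VC [22, 6, 17]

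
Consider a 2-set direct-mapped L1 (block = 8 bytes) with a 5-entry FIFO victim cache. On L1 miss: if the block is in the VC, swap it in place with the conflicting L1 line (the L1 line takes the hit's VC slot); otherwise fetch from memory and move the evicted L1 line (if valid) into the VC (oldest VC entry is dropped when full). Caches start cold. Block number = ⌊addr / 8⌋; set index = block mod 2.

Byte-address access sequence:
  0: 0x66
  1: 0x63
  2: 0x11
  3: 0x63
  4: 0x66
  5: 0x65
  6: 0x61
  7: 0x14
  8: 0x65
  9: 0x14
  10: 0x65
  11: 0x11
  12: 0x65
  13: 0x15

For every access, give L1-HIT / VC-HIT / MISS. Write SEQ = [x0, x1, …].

#0 0x66→b12/s0 MISS; vc=[]
#1 0x63→b12/s0 L1-HIT; vc=[]
#2 0x11→b2/s0 MISS; vc=[12]
#3 0x63→b12/s0 VC-HIT; vc=[2]
#4 0x66→b12/s0 L1-HIT; vc=[2]
#5 0x65→b12/s0 L1-HIT; vc=[2]
#6 0x61→b12/s0 L1-HIT; vc=[2]
#7 0x14→b2/s0 VC-HIT; vc=[12]
#8 0x65→b12/s0 VC-HIT; vc=[2]
#9 0x14→b2/s0 VC-HIT; vc=[12]
#10 0x65→b12/s0 VC-HIT; vc=[2]
#11 0x11→b2/s0 VC-HIT; vc=[12]
#12 0x65→b12/s0 VC-HIT; vc=[2]
#13 0x15→b2/s0 VC-HIT; vc=[12]

SEQ = [MISS, L1-HIT, MISS, VC-HIT, L1-HIT, L1-HIT, L1-HIT, VC-HIT, VC-HIT, VC-HIT, VC-HIT, VC-HIT, VC-HIT, VC-HIT]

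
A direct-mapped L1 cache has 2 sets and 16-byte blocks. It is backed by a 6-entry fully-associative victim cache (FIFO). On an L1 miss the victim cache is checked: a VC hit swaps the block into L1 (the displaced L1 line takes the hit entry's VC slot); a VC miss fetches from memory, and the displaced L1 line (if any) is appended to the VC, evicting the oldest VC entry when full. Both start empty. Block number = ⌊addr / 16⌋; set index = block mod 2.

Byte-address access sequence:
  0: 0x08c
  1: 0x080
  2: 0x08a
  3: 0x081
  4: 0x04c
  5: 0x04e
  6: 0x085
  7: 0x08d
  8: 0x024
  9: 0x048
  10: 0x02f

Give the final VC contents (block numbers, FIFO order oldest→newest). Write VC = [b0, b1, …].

VC = [4, 8]

  [0] addr=0x8c blk=8 s=0: MISS | VC []
  [1] addr=0x80 blk=8 s=0: L1-HIT | VC []
  [2] addr=0x8a blk=8 s=0: L1-HIT | VC []
  [3] addr=0x81 blk=8 s=0: L1-HIT | VC []
  [4] addr=0x4c blk=4 s=0: MISS | VC [8]
  [5] addr=0x4e blk=4 s=0: L1-HIT | VC [8]
  [6] addr=0x85 blk=8 s=0: VC-HIT | VC [4]
  [7] addr=0x8d blk=8 s=0: L1-HIT | VC [4]
  [8] addr=0x24 blk=2 s=0: MISS | VC [4, 8]
  [9] addr=0x48 blk=4 s=0: VC-HIT | VC [2, 8]
  [10] addr=0x2f blk=2 s=0: VC-HIT | VC [4, 8]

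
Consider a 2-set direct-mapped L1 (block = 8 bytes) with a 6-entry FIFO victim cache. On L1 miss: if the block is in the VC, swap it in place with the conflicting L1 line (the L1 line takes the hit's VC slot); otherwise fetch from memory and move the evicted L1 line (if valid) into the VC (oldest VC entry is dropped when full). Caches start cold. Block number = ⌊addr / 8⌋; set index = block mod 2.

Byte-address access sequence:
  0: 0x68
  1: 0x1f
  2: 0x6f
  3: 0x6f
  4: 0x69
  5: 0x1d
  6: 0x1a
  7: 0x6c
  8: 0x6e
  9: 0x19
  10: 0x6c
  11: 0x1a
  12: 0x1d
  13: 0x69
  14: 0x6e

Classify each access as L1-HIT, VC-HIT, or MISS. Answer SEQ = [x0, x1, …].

0: 0x68 (blk 13, set 1) → MISS  vc=[]
1: 0x1f (blk 3, set 1) → MISS  vc=[13]
2: 0x6f (blk 13, set 1) → VC-HIT  vc=[3]
3: 0x6f (blk 13, set 1) → L1-HIT  vc=[3]
4: 0x69 (blk 13, set 1) → L1-HIT  vc=[3]
5: 0x1d (blk 3, set 1) → VC-HIT  vc=[13]
6: 0x1a (blk 3, set 1) → L1-HIT  vc=[13]
7: 0x6c (blk 13, set 1) → VC-HIT  vc=[3]
8: 0x6e (blk 13, set 1) → L1-HIT  vc=[3]
9: 0x19 (blk 3, set 1) → VC-HIT  vc=[13]
10: 0x6c (blk 13, set 1) → VC-HIT  vc=[3]
11: 0x1a (blk 3, set 1) → VC-HIT  vc=[13]
12: 0x1d (blk 3, set 1) → L1-HIT  vc=[13]
13: 0x69 (blk 13, set 1) → VC-HIT  vc=[3]
14: 0x6e (blk 13, set 1) → L1-HIT  vc=[3]

SEQ = [MISS, MISS, VC-HIT, L1-HIT, L1-HIT, VC-HIT, L1-HIT, VC-HIT, L1-HIT, VC-HIT, VC-HIT, VC-HIT, L1-HIT, VC-HIT, L1-HIT]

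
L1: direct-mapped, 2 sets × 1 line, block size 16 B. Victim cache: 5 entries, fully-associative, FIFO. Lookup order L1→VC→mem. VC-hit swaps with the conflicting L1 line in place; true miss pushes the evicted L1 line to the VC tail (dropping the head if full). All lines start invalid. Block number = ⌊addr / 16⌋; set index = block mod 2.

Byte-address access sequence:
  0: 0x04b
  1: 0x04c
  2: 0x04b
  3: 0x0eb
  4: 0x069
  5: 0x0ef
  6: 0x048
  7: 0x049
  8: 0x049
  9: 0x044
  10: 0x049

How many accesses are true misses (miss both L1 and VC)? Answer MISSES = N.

MISSES = 3

#0 0x4b→b4/s0 MISS; vc=[]
#1 0x4c→b4/s0 L1-HIT; vc=[]
#2 0x4b→b4/s0 L1-HIT; vc=[]
#3 0xeb→b14/s0 MISS; vc=[4]
#4 0x69→b6/s0 MISS; vc=[4,14]
#5 0xef→b14/s0 VC-HIT; vc=[4,6]
#6 0x48→b4/s0 VC-HIT; vc=[14,6]
#7 0x49→b4/s0 L1-HIT; vc=[14,6]
#8 0x49→b4/s0 L1-HIT; vc=[14,6]
#9 0x44→b4/s0 L1-HIT; vc=[14,6]
#10 0x49→b4/s0 L1-HIT; vc=[14,6]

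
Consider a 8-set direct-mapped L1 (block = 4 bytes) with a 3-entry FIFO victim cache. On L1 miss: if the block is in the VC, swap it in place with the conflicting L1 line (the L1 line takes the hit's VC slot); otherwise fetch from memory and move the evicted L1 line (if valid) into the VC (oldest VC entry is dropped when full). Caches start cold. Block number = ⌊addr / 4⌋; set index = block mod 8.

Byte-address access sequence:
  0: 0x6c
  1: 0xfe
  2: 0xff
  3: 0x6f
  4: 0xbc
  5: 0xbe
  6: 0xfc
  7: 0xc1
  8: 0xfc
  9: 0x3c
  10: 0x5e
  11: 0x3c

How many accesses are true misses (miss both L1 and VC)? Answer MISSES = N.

MISSES = 6

  [0] addr=0x6c blk=27 s=3: MISS | VC []
  [1] addr=0xfe blk=63 s=7: MISS | VC []
  [2] addr=0xff blk=63 s=7: L1-HIT | VC []
  [3] addr=0x6f blk=27 s=3: L1-HIT | VC []
  [4] addr=0xbc blk=47 s=7: MISS | VC [63]
  [5] addr=0xbe blk=47 s=7: L1-HIT | VC [63]
  [6] addr=0xfc blk=63 s=7: VC-HIT | VC [47]
  [7] addr=0xc1 blk=48 s=0: MISS | VC [47]
  [8] addr=0xfc blk=63 s=7: L1-HIT | VC [47]
  [9] addr=0x3c blk=15 s=7: MISS | VC [47, 63]
  [10] addr=0x5e blk=23 s=7: MISS | VC [47, 63, 15]
  [11] addr=0x3c blk=15 s=7: VC-HIT | VC [47, 63, 23]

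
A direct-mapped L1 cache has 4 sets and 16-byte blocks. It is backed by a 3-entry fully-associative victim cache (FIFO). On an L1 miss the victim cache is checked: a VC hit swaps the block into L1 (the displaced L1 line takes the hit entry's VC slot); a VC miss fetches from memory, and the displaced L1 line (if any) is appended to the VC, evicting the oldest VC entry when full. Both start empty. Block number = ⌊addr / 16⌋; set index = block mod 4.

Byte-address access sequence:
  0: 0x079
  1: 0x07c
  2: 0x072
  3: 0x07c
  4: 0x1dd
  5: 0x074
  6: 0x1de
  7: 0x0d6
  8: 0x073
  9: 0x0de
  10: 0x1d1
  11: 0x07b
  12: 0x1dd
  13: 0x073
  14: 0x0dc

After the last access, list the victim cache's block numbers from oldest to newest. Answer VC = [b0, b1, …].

VC = [29]

  [0] addr=0x79 blk=7 s=3: MISS | VC []
  [1] addr=0x7c blk=7 s=3: L1-HIT | VC []
  [2] addr=0x72 blk=7 s=3: L1-HIT | VC []
  [3] addr=0x7c blk=7 s=3: L1-HIT | VC []
  [4] addr=0x1dd blk=29 s=1: MISS | VC []
  [5] addr=0x74 blk=7 s=3: L1-HIT | VC []
  [6] addr=0x1de blk=29 s=1: L1-HIT | VC []
  [7] addr=0xd6 blk=13 s=1: MISS | VC [29]
  [8] addr=0x73 blk=7 s=3: L1-HIT | VC [29]
  [9] addr=0xde blk=13 s=1: L1-HIT | VC [29]
  [10] addr=0x1d1 blk=29 s=1: VC-HIT | VC [13]
  [11] addr=0x7b blk=7 s=3: L1-HIT | VC [13]
  [12] addr=0x1dd blk=29 s=1: L1-HIT | VC [13]
  [13] addr=0x73 blk=7 s=3: L1-HIT | VC [13]
  [14] addr=0xdc blk=13 s=1: VC-HIT | VC [29]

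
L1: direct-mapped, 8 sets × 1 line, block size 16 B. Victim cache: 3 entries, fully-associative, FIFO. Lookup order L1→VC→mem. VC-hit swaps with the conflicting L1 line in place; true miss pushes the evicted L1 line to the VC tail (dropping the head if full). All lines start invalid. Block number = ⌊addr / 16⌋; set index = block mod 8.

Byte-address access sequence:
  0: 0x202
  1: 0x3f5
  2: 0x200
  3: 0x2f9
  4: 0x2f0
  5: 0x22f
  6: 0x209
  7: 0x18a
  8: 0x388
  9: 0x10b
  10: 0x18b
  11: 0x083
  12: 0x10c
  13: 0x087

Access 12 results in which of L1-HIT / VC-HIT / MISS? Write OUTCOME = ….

0: 0x202 (blk 32, set 0) → MISS  vc=[]
1: 0x3f5 (blk 63, set 7) → MISS  vc=[]
2: 0x200 (blk 32, set 0) → L1-HIT  vc=[]
3: 0x2f9 (blk 47, set 7) → MISS  vc=[63]
4: 0x2f0 (blk 47, set 7) → L1-HIT  vc=[63]
5: 0x22f (blk 34, set 2) → MISS  vc=[63]
6: 0x209 (blk 32, set 0) → L1-HIT  vc=[63]
7: 0x18a (blk 24, set 0) → MISS  vc=[63, 32]
8: 0x388 (blk 56, set 0) → MISS  vc=[63, 32, 24]
9: 0x10b (blk 16, set 0) → MISS  vc=[32, 24, 56]
10: 0x18b (blk 24, set 0) → VC-HIT  vc=[32, 16, 56]
11: 0x83 (blk 8, set 0) → MISS  vc=[16, 56, 24]
12: 0x10c (blk 16, set 0) → VC-HIT  vc=[8, 56, 24]
13: 0x87 (blk 8, set 0) → VC-HIT  vc=[16, 56, 24]

OUTCOME = VC-HIT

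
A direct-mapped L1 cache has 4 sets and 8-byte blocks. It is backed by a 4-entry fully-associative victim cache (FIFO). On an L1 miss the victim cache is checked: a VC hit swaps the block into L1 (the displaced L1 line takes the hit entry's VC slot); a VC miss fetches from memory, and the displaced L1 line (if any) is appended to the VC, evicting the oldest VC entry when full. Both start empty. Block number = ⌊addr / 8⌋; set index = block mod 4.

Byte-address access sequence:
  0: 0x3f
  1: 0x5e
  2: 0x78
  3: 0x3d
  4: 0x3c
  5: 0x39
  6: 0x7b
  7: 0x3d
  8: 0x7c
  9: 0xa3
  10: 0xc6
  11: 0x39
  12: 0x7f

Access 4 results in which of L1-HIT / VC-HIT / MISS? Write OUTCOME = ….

OUTCOME = L1-HIT

#0 0x3f→b7/s3 MISS; vc=[]
#1 0x5e→b11/s3 MISS; vc=[7]
#2 0x78→b15/s3 MISS; vc=[7,11]
#3 0x3d→b7/s3 VC-HIT; vc=[15,11]
#4 0x3c→b7/s3 L1-HIT; vc=[15,11]
#5 0x39→b7/s3 L1-HIT; vc=[15,11]
#6 0x7b→b15/s3 VC-HIT; vc=[7,11]
#7 0x3d→b7/s3 VC-HIT; vc=[15,11]
#8 0x7c→b15/s3 VC-HIT; vc=[7,11]
#9 0xa3→b20/s0 MISS; vc=[7,11]
#10 0xc6→b24/s0 MISS; vc=[7,11,20]
#11 0x39→b7/s3 VC-HIT; vc=[15,11,20]
#12 0x7f→b15/s3 VC-HIT; vc=[7,11,20]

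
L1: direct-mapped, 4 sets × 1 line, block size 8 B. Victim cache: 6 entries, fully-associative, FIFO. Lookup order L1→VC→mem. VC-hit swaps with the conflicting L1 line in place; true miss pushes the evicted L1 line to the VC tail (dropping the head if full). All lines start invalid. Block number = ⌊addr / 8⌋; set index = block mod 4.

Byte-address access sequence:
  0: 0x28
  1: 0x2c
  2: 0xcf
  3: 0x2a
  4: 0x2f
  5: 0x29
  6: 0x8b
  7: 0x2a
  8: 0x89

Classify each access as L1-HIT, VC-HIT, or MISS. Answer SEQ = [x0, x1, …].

0: 0x28 (blk 5, set 1) → MISS  vc=[]
1: 0x2c (blk 5, set 1) → L1-HIT  vc=[]
2: 0xcf (blk 25, set 1) → MISS  vc=[5]
3: 0x2a (blk 5, set 1) → VC-HIT  vc=[25]
4: 0x2f (blk 5, set 1) → L1-HIT  vc=[25]
5: 0x29 (blk 5, set 1) → L1-HIT  vc=[25]
6: 0x8b (blk 17, set 1) → MISS  vc=[25, 5]
7: 0x2a (blk 5, set 1) → VC-HIT  vc=[25, 17]
8: 0x89 (blk 17, set 1) → VC-HIT  vc=[25, 5]

SEQ = [MISS, L1-HIT, MISS, VC-HIT, L1-HIT, L1-HIT, MISS, VC-HIT, VC-HIT]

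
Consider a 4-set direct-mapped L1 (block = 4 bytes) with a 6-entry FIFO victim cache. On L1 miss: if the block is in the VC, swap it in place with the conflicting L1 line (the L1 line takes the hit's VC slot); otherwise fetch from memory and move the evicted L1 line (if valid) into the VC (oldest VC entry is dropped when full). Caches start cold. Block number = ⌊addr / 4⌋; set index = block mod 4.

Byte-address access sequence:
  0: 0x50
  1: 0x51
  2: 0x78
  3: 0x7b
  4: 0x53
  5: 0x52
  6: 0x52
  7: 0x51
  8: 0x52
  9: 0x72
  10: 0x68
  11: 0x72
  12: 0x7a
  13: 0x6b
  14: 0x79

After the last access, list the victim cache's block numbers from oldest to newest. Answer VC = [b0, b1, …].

VC = [20, 26]

#0 0x50→b20/s0 MISS; vc=[]
#1 0x51→b20/s0 L1-HIT; vc=[]
#2 0x78→b30/s2 MISS; vc=[]
#3 0x7b→b30/s2 L1-HIT; vc=[]
#4 0x53→b20/s0 L1-HIT; vc=[]
#5 0x52→b20/s0 L1-HIT; vc=[]
#6 0x52→b20/s0 L1-HIT; vc=[]
#7 0x51→b20/s0 L1-HIT; vc=[]
#8 0x52→b20/s0 L1-HIT; vc=[]
#9 0x72→b28/s0 MISS; vc=[20]
#10 0x68→b26/s2 MISS; vc=[20,30]
#11 0x72→b28/s0 L1-HIT; vc=[20,30]
#12 0x7a→b30/s2 VC-HIT; vc=[20,26]
#13 0x6b→b26/s2 VC-HIT; vc=[20,30]
#14 0x79→b30/s2 VC-HIT; vc=[20,26]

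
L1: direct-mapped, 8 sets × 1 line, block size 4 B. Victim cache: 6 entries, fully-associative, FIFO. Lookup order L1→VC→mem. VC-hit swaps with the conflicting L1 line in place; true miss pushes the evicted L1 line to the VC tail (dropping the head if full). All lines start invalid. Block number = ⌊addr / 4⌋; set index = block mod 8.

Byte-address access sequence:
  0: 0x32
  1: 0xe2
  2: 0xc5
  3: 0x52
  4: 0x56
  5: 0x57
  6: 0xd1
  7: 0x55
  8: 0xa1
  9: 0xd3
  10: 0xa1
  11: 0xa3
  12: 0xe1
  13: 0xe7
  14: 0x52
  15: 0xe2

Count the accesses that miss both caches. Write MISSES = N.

MISSES = 8

#0 0x32→b12/s4 MISS; vc=[]
#1 0xe2→b56/s0 MISS; vc=[]
#2 0xc5→b49/s1 MISS; vc=[]
#3 0x52→b20/s4 MISS; vc=[12]
#4 0x56→b21/s5 MISS; vc=[12]
#5 0x57→b21/s5 L1-HIT; vc=[12]
#6 0xd1→b52/s4 MISS; vc=[12,20]
#7 0x55→b21/s5 L1-HIT; vc=[12,20]
#8 0xa1→b40/s0 MISS; vc=[12,20,56]
#9 0xd3→b52/s4 L1-HIT; vc=[12,20,56]
#10 0xa1→b40/s0 L1-HIT; vc=[12,20,56]
#11 0xa3→b40/s0 L1-HIT; vc=[12,20,56]
#12 0xe1→b56/s0 VC-HIT; vc=[12,20,40]
#13 0xe7→b57/s1 MISS; vc=[12,20,40,49]
#14 0x52→b20/s4 VC-HIT; vc=[12,52,40,49]
#15 0xe2→b56/s0 L1-HIT; vc=[12,52,40,49]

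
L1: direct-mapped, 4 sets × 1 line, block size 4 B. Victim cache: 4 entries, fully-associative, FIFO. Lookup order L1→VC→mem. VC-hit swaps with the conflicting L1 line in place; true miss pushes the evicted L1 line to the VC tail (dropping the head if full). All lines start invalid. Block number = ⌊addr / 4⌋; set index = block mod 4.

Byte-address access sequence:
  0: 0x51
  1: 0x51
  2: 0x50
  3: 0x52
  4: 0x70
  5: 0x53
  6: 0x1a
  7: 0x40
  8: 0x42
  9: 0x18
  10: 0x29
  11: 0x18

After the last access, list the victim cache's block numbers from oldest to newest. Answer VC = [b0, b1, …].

VC = [28, 20, 10]

  [0] addr=0x51 blk=20 s=0: MISS | VC []
  [1] addr=0x51 blk=20 s=0: L1-HIT | VC []
  [2] addr=0x50 blk=20 s=0: L1-HIT | VC []
  [3] addr=0x52 blk=20 s=0: L1-HIT | VC []
  [4] addr=0x70 blk=28 s=0: MISS | VC [20]
  [5] addr=0x53 blk=20 s=0: VC-HIT | VC [28]
  [6] addr=0x1a blk=6 s=2: MISS | VC [28]
  [7] addr=0x40 blk=16 s=0: MISS | VC [28, 20]
  [8] addr=0x42 blk=16 s=0: L1-HIT | VC [28, 20]
  [9] addr=0x18 blk=6 s=2: L1-HIT | VC [28, 20]
  [10] addr=0x29 blk=10 s=2: MISS | VC [28, 20, 6]
  [11] addr=0x18 blk=6 s=2: VC-HIT | VC [28, 20, 10]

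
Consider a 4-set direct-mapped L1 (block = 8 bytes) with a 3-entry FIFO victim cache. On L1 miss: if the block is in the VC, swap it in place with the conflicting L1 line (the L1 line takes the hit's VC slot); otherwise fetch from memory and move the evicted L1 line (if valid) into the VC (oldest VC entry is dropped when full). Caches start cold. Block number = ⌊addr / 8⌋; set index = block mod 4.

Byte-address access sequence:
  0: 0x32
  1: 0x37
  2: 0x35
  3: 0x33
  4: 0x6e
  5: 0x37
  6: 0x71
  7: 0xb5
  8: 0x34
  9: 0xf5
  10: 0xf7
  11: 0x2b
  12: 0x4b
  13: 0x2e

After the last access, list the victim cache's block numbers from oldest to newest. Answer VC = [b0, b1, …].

VC = [6, 13, 9]

  [0] addr=0x32 blk=6 s=2: MISS | VC []
  [1] addr=0x37 blk=6 s=2: L1-HIT | VC []
  [2] addr=0x35 blk=6 s=2: L1-HIT | VC []
  [3] addr=0x33 blk=6 s=2: L1-HIT | VC []
  [4] addr=0x6e blk=13 s=1: MISS | VC []
  [5] addr=0x37 blk=6 s=2: L1-HIT | VC []
  [6] addr=0x71 blk=14 s=2: MISS | VC [6]
  [7] addr=0xb5 blk=22 s=2: MISS | VC [6, 14]
  [8] addr=0x34 blk=6 s=2: VC-HIT | VC [22, 14]
  [9] addr=0xf5 blk=30 s=2: MISS | VC [22, 14, 6]
  [10] addr=0xf7 blk=30 s=2: L1-HIT | VC [22, 14, 6]
  [11] addr=0x2b blk=5 s=1: MISS | VC [14, 6, 13]
  [12] addr=0x4b blk=9 s=1: MISS | VC [6, 13, 5]
  [13] addr=0x2e blk=5 s=1: VC-HIT | VC [6, 13, 9]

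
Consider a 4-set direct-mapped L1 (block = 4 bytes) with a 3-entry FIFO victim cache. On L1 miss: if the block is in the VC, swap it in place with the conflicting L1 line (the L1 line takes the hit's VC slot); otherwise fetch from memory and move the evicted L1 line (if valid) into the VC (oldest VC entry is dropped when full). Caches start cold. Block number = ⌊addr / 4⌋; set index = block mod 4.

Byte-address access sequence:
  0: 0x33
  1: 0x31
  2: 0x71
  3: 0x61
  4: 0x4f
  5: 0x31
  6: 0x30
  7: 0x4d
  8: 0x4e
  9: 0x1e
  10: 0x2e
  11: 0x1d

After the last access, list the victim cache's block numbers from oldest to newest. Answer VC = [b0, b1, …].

VC = [28, 19, 11]

0: 0x33 (blk 12, set 0) → MISS  vc=[]
1: 0x31 (blk 12, set 0) → L1-HIT  vc=[]
2: 0x71 (blk 28, set 0) → MISS  vc=[12]
3: 0x61 (blk 24, set 0) → MISS  vc=[12, 28]
4: 0x4f (blk 19, set 3) → MISS  vc=[12, 28]
5: 0x31 (blk 12, set 0) → VC-HIT  vc=[24, 28]
6: 0x30 (blk 12, set 0) → L1-HIT  vc=[24, 28]
7: 0x4d (blk 19, set 3) → L1-HIT  vc=[24, 28]
8: 0x4e (blk 19, set 3) → L1-HIT  vc=[24, 28]
9: 0x1e (blk 7, set 3) → MISS  vc=[24, 28, 19]
10: 0x2e (blk 11, set 3) → MISS  vc=[28, 19, 7]
11: 0x1d (blk 7, set 3) → VC-HIT  vc=[28, 19, 11]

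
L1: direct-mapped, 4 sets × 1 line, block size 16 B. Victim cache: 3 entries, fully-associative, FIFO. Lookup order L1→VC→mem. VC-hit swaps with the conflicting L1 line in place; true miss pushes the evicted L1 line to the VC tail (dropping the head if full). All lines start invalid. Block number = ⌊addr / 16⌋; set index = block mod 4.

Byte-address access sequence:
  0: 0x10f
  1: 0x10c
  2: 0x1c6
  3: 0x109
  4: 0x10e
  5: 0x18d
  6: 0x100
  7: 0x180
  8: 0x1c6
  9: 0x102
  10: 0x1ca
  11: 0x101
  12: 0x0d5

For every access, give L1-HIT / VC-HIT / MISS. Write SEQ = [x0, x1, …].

SEQ = [MISS, L1-HIT, MISS, VC-HIT, L1-HIT, MISS, VC-HIT, VC-HIT, VC-HIT, VC-HIT, VC-HIT, VC-HIT, MISS]

  [0] addr=0x10f blk=16 s=0: MISS | VC []
  [1] addr=0x10c blk=16 s=0: L1-HIT | VC []
  [2] addr=0x1c6 blk=28 s=0: MISS | VC [16]
  [3] addr=0x109 blk=16 s=0: VC-HIT | VC [28]
  [4] addr=0x10e blk=16 s=0: L1-HIT | VC [28]
  [5] addr=0x18d blk=24 s=0: MISS | VC [28, 16]
  [6] addr=0x100 blk=16 s=0: VC-HIT | VC [28, 24]
  [7] addr=0x180 blk=24 s=0: VC-HIT | VC [28, 16]
  [8] addr=0x1c6 blk=28 s=0: VC-HIT | VC [24, 16]
  [9] addr=0x102 blk=16 s=0: VC-HIT | VC [24, 28]
  [10] addr=0x1ca blk=28 s=0: VC-HIT | VC [24, 16]
  [11] addr=0x101 blk=16 s=0: VC-HIT | VC [24, 28]
  [12] addr=0xd5 blk=13 s=1: MISS | VC [24, 28]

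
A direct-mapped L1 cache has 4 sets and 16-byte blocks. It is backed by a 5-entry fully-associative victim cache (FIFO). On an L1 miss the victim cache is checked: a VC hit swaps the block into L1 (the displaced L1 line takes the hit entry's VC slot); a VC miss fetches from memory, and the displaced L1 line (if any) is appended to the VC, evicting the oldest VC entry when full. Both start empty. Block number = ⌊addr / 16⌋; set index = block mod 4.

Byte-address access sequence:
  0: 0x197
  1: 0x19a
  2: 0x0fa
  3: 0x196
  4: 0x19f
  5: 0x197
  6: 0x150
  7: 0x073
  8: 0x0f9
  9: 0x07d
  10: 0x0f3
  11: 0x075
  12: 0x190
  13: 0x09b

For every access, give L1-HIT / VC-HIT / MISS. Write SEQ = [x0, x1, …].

SEQ = [MISS, L1-HIT, MISS, L1-HIT, L1-HIT, L1-HIT, MISS, MISS, VC-HIT, VC-HIT, VC-HIT, VC-HIT, VC-HIT, MISS]

  [0] addr=0x197 blk=25 s=1: MISS | VC []
  [1] addr=0x19a blk=25 s=1: L1-HIT | VC []
  [2] addr=0xfa blk=15 s=3: MISS | VC []
  [3] addr=0x196 blk=25 s=1: L1-HIT | VC []
  [4] addr=0x19f blk=25 s=1: L1-HIT | VC []
  [5] addr=0x197 blk=25 s=1: L1-HIT | VC []
  [6] addr=0x150 blk=21 s=1: MISS | VC [25]
  [7] addr=0x73 blk=7 s=3: MISS | VC [25, 15]
  [8] addr=0xf9 blk=15 s=3: VC-HIT | VC [25, 7]
  [9] addr=0x7d blk=7 s=3: VC-HIT | VC [25, 15]
  [10] addr=0xf3 blk=15 s=3: VC-HIT | VC [25, 7]
  [11] addr=0x75 blk=7 s=3: VC-HIT | VC [25, 15]
  [12] addr=0x190 blk=25 s=1: VC-HIT | VC [21, 15]
  [13] addr=0x9b blk=9 s=1: MISS | VC [21, 15, 25]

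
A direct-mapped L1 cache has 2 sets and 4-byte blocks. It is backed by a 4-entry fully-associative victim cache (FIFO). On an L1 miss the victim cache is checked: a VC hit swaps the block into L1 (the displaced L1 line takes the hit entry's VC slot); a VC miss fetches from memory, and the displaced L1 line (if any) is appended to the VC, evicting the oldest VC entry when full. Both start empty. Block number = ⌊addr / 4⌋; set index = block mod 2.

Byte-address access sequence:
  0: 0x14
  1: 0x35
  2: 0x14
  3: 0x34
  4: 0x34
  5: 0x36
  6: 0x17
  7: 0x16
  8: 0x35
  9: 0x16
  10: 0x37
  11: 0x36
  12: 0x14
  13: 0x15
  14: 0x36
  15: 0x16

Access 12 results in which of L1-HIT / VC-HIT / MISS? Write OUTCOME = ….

#0 0x14→b5/s1 MISS; vc=[]
#1 0x35→b13/s1 MISS; vc=[5]
#2 0x14→b5/s1 VC-HIT; vc=[13]
#3 0x34→b13/s1 VC-HIT; vc=[5]
#4 0x34→b13/s1 L1-HIT; vc=[5]
#5 0x36→b13/s1 L1-HIT; vc=[5]
#6 0x17→b5/s1 VC-HIT; vc=[13]
#7 0x16→b5/s1 L1-HIT; vc=[13]
#8 0x35→b13/s1 VC-HIT; vc=[5]
#9 0x16→b5/s1 VC-HIT; vc=[13]
#10 0x37→b13/s1 VC-HIT; vc=[5]
#11 0x36→b13/s1 L1-HIT; vc=[5]
#12 0x14→b5/s1 VC-HIT; vc=[13]
#13 0x15→b5/s1 L1-HIT; vc=[13]
#14 0x36→b13/s1 VC-HIT; vc=[5]
#15 0x16→b5/s1 VC-HIT; vc=[13]

OUTCOME = VC-HIT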